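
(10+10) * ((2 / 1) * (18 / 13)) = 720 / 13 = 55.38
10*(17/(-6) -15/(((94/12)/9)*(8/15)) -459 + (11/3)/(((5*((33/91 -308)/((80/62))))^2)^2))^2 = 206548847408617142714988928479311653984701031687790575009/84588273918085902856113660814674398721944750625000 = 2441814.19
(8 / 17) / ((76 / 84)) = 168 / 323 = 0.52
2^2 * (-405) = -1620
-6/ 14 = -3/ 7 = -0.43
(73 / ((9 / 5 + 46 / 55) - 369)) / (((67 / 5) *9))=-803 / 486018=-0.00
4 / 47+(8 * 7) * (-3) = -7892 / 47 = -167.91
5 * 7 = 35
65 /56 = 1.16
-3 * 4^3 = -192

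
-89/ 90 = -0.99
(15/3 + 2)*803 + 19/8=44987/8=5623.38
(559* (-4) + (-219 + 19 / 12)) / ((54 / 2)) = -29441 / 324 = -90.87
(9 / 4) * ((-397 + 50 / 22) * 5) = -4440.68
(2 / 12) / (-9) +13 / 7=695 / 378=1.84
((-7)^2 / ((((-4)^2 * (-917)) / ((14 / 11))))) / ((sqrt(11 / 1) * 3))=-49 * sqrt(11) / 380424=-0.00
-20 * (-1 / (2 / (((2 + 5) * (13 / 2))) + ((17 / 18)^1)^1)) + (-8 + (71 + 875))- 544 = 670646 / 1619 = 414.23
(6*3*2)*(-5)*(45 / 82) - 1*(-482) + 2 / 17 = 267186 / 697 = 383.34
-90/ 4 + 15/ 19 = -825/ 38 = -21.71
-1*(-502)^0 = -1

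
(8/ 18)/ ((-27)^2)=4/ 6561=0.00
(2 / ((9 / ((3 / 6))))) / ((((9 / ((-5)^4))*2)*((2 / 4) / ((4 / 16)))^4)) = 625 / 2592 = 0.24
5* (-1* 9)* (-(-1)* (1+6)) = -315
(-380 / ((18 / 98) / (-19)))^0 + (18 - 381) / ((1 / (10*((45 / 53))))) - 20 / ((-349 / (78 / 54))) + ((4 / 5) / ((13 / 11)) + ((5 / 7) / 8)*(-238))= -134245009297 / 43282980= -3101.57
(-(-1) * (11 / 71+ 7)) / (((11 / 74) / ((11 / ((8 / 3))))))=14097 / 71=198.55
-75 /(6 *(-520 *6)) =5 /1248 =0.00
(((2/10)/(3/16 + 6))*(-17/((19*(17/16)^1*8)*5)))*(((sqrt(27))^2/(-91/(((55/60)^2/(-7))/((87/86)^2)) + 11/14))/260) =-6833904/75102614094625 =-0.00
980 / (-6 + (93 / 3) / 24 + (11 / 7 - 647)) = -164640 / 109223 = -1.51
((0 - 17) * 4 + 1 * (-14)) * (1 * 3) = -246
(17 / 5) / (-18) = -17 / 90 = -0.19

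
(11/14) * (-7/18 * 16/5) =-44/45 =-0.98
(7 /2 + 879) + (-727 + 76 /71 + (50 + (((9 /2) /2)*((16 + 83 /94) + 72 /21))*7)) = 14054839 /26696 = 526.48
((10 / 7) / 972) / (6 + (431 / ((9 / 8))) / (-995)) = 4975 / 19006596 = 0.00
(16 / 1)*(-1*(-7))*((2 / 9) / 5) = 224 / 45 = 4.98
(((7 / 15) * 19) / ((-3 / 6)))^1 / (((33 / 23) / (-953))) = 5830454 / 495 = 11778.69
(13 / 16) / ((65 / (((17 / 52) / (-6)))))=-17 / 24960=-0.00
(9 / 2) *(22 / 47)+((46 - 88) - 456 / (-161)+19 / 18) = -4904201 / 136206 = -36.01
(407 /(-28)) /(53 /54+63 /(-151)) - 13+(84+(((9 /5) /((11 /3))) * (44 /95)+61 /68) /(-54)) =2540177639467 /56175449400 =45.22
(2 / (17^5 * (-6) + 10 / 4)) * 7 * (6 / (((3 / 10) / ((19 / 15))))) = -2128 / 51114837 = -0.00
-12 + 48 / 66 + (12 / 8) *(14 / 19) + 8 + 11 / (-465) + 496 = 493.81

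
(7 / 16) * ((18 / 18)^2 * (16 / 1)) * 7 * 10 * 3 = 1470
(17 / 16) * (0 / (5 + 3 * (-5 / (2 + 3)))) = 0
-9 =-9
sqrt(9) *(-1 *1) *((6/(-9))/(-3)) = -2/3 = -0.67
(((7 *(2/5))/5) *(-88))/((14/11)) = -968/25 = -38.72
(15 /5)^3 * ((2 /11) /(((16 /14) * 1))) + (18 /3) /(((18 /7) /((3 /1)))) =497 /44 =11.30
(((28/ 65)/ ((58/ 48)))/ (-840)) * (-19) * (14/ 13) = 0.01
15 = 15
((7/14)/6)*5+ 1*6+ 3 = 113/12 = 9.42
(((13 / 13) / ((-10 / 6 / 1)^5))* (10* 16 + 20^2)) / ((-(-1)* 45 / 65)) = -39312 / 625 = -62.90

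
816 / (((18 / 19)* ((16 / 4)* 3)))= 646 / 9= 71.78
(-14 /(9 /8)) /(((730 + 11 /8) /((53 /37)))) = -47488 /1948383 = -0.02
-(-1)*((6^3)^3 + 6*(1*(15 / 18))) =10077701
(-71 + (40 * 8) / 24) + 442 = 1153 / 3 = 384.33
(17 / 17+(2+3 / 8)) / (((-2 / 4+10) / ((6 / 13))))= 81 / 494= 0.16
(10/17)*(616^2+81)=3795370/17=223257.06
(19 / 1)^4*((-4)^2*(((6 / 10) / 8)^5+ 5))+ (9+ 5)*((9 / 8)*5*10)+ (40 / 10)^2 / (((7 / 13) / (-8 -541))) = 466375136876021 / 44800000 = 10410159.31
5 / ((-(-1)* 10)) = 1 / 2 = 0.50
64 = 64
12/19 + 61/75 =2059/1425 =1.44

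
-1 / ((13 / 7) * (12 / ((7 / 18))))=-49 / 2808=-0.02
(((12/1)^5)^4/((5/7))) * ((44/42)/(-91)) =-28114239944614817562624/455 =-61789538339812785851.92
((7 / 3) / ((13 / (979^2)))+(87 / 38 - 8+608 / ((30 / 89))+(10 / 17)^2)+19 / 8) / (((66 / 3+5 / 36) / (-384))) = -857669165728704 / 284461255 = -3015064.97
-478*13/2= -3107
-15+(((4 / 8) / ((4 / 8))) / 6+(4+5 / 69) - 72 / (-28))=-2637 / 322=-8.19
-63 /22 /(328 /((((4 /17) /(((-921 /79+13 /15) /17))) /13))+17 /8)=298620 /1199395109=0.00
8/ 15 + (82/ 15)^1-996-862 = -1852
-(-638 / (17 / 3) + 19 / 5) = 9247 / 85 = 108.79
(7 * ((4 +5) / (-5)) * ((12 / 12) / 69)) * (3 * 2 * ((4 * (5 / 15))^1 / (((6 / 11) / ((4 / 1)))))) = -1232 / 115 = -10.71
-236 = -236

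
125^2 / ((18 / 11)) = 171875 / 18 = 9548.61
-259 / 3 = -86.33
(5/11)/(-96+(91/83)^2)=-34445/7183693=-0.00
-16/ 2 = -8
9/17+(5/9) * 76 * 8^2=413521/153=2702.75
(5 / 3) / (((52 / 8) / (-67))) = -670 / 39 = -17.18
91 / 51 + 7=448 / 51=8.78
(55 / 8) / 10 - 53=-837 / 16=-52.31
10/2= 5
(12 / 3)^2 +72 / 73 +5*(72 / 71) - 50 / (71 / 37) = -20730 / 5183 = -4.00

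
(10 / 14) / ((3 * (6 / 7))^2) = 35 / 324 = 0.11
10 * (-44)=-440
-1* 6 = -6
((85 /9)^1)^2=7225 /81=89.20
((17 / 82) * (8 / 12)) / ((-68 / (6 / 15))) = -1 / 1230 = -0.00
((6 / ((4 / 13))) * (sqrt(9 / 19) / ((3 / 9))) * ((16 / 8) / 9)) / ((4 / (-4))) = -8.95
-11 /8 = -1.38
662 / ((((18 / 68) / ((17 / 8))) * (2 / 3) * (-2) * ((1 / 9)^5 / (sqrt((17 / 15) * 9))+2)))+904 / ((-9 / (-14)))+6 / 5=-74960951743545671 / 128034723203820+1882856097 * sqrt(255) / 5690432142392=-585.47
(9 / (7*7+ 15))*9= 81 / 64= 1.27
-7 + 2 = -5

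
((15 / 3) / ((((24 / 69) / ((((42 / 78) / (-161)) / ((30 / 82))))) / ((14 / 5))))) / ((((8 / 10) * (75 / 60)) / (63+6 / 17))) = -103033 / 4420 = -23.31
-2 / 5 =-0.40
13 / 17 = 0.76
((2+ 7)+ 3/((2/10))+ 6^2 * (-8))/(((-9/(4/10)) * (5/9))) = 528/25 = 21.12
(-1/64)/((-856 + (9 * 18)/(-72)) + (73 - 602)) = 1/88784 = 0.00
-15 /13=-1.15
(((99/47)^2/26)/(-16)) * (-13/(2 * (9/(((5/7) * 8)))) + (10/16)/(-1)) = 2608155/51460864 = 0.05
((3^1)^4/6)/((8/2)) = 27/8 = 3.38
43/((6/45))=645/2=322.50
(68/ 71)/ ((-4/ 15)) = -255/ 71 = -3.59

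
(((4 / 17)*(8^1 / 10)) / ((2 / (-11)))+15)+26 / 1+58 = 8327 / 85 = 97.96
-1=-1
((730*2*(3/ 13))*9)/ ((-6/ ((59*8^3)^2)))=-5995277844480/ 13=-461175218806.15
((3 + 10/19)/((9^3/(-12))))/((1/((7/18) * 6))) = -1876/13851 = -0.14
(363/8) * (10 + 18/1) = 2541/2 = 1270.50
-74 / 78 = -37 / 39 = -0.95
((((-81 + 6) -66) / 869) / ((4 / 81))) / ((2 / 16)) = -22842 / 869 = -26.29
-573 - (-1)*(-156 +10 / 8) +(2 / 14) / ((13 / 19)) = -264825 / 364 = -727.54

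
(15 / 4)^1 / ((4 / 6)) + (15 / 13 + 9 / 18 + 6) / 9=6061 / 936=6.48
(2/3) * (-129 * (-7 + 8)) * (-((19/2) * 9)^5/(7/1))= 6287080303593/112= 56134645567.79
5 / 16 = 0.31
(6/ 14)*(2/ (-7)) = -6/ 49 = -0.12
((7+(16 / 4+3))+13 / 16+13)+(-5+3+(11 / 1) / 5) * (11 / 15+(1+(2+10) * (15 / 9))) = 38591 / 1200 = 32.16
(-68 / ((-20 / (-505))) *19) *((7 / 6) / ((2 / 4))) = -228361 / 3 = -76120.33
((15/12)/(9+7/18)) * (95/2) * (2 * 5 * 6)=64125/169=379.44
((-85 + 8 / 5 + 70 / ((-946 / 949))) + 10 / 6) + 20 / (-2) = -1149073 / 7095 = -161.96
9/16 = 0.56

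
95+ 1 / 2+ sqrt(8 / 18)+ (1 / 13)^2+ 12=109687 / 1014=108.17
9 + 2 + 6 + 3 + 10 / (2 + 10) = 125 / 6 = 20.83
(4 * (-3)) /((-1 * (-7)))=-12 /7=-1.71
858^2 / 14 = 52583.14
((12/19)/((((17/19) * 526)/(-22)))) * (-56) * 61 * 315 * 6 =852223680/4471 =190611.42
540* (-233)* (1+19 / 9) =-391440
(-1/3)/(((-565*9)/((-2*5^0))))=-2/15255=-0.00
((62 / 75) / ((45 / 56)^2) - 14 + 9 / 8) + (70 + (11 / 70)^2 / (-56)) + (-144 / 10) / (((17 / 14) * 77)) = 18158233007659 / 311725260000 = 58.25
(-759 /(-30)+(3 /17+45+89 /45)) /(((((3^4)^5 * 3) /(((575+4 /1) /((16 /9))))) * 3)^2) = 825847579 /105820320155631508283904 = 0.00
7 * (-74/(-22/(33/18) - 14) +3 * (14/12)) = 44.42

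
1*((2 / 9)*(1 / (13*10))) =1 / 585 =0.00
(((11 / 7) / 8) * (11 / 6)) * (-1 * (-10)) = 605 / 168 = 3.60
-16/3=-5.33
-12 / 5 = -2.40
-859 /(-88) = 859 /88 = 9.76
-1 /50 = -0.02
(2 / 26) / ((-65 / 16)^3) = -4096 / 3570125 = -0.00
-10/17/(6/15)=-25/17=-1.47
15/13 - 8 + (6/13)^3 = -14825/2197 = -6.75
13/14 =0.93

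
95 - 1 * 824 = -729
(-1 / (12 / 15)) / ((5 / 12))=-3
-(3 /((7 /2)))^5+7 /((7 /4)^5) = -0.04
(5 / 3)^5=3125 / 243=12.86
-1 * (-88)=88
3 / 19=0.16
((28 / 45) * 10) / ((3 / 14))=784 / 27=29.04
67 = 67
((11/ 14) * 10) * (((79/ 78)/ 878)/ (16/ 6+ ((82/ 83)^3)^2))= 129141447480755/ 51244296493053664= 0.00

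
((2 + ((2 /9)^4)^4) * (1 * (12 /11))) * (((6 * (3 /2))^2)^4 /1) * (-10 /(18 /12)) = -296483230221537440 /473513931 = -626134123.65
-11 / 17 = -0.65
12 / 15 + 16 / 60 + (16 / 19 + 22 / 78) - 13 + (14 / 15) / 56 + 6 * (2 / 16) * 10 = -3253 / 988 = -3.29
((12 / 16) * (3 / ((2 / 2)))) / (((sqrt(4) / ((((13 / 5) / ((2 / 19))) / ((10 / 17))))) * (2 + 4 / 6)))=113373 / 6400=17.71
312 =312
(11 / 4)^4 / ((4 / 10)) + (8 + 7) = 80885 / 512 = 157.98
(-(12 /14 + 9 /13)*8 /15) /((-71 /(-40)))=-3008 /6461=-0.47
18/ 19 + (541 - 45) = 9442/ 19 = 496.95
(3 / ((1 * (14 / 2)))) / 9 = 1 / 21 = 0.05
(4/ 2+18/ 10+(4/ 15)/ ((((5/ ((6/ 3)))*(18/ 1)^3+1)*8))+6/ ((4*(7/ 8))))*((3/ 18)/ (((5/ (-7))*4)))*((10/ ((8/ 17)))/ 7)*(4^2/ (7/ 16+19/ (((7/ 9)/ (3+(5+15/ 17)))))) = -557680988/ 7760676843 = -0.07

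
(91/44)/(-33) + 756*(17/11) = 1696373/1452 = 1168.30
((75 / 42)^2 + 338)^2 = 4471998129 / 38416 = 116409.78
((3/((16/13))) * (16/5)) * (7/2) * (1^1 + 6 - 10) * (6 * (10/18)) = -273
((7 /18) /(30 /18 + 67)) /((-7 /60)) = -5 /103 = -0.05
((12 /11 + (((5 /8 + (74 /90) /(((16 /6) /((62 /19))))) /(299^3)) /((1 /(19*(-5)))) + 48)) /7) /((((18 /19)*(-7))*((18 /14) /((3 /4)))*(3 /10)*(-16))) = 32911078962445 /256082867808768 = 0.13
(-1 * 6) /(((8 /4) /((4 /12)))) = -1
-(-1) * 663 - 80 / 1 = 583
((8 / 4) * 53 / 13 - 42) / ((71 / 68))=-29920 / 923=-32.42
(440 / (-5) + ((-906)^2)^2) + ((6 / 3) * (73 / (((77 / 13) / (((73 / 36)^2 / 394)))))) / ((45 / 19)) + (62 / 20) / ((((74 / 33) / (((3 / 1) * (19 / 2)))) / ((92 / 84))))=22054081816356765249829 / 32732274960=673771738851.26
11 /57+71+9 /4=73.44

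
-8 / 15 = -0.53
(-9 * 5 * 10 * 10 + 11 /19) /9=-85489 /171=-499.94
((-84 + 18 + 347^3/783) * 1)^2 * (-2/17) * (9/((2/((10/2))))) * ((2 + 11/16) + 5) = -57799897202.41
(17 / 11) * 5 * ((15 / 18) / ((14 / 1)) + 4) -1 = 2551 / 84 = 30.37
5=5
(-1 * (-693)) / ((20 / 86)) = 29799 / 10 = 2979.90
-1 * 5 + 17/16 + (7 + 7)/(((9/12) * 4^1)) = 35/48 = 0.73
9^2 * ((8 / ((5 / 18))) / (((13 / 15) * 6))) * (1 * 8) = 46656 / 13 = 3588.92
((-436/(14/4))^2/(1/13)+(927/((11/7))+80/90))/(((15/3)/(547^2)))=12107511848.54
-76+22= -54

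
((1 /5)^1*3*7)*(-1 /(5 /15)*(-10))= 126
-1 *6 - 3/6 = -13/2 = -6.50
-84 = -84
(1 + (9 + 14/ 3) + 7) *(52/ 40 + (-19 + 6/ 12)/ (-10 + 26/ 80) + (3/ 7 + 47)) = 17834141/ 16254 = 1097.22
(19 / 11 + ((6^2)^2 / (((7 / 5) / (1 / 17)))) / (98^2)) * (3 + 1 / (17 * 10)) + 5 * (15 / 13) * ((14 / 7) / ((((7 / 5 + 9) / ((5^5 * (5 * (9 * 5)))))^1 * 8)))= 10063283297841901 / 103195172080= 97517.00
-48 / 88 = -6 / 11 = -0.55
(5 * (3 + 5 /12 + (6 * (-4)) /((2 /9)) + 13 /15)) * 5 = -31115 /12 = -2592.92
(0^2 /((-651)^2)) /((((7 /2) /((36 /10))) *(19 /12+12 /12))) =0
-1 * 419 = -419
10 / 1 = 10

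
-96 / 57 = -32 / 19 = -1.68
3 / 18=1 / 6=0.17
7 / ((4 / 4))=7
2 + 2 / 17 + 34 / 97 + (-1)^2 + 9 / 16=106345 / 26384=4.03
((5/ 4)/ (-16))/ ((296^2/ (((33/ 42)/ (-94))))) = 55/ 7379369984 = 0.00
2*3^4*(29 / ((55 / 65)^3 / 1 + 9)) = 5160753 / 10552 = 489.08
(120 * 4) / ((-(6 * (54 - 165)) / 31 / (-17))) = -42160 / 111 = -379.82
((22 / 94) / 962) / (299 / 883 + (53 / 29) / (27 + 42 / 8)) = 3303303 / 5367127870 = 0.00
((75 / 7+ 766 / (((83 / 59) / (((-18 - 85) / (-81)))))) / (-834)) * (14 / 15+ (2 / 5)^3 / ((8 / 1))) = -11680451947 / 14718327750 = -0.79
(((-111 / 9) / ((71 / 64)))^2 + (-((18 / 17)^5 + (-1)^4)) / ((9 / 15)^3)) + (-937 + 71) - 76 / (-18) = -144740820692737 / 193252476699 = -748.97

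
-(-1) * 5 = 5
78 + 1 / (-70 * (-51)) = 278461 / 3570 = 78.00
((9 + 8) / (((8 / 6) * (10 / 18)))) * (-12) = -1377 / 5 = -275.40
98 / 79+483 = 38255 / 79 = 484.24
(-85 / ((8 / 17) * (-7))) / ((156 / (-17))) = -24565 / 8736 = -2.81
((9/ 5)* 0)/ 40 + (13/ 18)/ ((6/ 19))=247/ 108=2.29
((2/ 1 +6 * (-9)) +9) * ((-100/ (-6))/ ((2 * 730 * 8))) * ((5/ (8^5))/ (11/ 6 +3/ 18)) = -1075/ 229638144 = -0.00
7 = 7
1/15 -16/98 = -71/735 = -0.10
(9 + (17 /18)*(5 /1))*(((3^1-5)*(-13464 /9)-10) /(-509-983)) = -122759 /4476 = -27.43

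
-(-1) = 1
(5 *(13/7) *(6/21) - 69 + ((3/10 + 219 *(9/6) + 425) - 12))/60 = 27581/2450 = 11.26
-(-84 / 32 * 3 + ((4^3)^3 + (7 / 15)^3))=-7077678119 / 27000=-262136.23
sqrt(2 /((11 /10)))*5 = 10*sqrt(55) /11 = 6.74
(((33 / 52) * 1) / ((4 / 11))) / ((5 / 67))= 24321 / 1040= 23.39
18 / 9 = 2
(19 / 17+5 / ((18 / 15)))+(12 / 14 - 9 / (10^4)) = 6.14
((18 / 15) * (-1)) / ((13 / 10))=-12 / 13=-0.92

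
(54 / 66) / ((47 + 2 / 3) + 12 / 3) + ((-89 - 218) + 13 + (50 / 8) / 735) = -294722359 / 1002540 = -293.98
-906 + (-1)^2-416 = -1321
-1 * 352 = -352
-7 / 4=-1.75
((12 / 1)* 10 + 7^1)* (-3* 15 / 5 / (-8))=1143 / 8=142.88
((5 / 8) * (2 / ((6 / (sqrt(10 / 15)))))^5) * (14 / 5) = 7 * sqrt(6) / 6561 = 0.00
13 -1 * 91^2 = -8268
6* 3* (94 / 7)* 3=5076 / 7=725.14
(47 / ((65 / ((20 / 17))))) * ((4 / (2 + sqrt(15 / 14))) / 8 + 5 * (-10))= -382768 / 9061- 94 * sqrt(210) / 9061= -42.39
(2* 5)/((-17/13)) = -130/17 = -7.65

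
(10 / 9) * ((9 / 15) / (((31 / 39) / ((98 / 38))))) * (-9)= -11466 / 589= -19.47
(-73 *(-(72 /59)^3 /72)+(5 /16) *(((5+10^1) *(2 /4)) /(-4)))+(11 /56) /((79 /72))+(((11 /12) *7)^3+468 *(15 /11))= 3902357522155849 /4317651499392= 903.81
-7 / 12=-0.58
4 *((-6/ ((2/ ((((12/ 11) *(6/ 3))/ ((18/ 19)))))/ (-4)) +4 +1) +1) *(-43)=-63640/ 11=-5785.45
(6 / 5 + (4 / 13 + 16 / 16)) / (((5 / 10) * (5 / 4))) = 1304 / 325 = 4.01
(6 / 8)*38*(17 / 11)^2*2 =16473 / 121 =136.14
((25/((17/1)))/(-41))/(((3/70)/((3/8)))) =-875/2788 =-0.31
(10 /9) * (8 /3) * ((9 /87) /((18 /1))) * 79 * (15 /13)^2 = 1.79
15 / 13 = 1.15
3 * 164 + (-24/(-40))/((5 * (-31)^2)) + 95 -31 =13357903/24025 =556.00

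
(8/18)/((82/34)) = 68/369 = 0.18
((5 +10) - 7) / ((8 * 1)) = 1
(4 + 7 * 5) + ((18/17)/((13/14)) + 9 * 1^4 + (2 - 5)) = 10197/221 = 46.14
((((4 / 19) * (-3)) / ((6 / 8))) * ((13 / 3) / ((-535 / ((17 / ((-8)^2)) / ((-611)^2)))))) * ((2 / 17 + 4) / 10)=0.00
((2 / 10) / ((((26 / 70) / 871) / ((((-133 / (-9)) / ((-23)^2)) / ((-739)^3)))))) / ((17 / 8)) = -499016 / 32664831183603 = -0.00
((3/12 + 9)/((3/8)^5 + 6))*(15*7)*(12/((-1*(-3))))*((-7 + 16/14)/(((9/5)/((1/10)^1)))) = -210.43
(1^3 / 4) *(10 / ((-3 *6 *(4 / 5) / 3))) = -25 / 48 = -0.52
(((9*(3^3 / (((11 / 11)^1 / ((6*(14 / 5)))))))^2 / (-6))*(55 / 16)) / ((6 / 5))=-31827411 / 4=-7956852.75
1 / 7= 0.14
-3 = -3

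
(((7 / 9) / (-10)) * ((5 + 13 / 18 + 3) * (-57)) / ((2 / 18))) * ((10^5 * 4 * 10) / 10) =417620000 / 3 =139206666.67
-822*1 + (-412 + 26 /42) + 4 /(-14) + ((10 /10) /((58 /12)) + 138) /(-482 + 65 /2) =-96512819 /78213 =-1233.97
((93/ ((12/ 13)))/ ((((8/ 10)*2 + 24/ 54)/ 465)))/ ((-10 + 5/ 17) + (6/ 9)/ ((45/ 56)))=-1488709125/ 576656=-2581.62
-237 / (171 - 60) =-79 / 37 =-2.14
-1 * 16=-16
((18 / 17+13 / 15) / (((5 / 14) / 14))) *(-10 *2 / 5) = -384944 / 1275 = -301.92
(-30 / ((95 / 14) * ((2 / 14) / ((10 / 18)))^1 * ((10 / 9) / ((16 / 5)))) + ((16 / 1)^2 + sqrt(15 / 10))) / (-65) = -19616 / 6175 -sqrt(6) / 130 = -3.20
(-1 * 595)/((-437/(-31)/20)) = -368900/437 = -844.16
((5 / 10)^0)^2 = 1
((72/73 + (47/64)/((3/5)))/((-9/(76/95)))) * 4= -30979/39420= -0.79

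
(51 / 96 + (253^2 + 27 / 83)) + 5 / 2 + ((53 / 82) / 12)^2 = 5144369142449 / 80365248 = 64012.36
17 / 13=1.31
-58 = -58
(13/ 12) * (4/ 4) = 13/ 12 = 1.08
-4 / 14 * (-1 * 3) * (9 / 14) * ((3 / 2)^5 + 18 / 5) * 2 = 48357 / 3920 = 12.34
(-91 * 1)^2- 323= 7958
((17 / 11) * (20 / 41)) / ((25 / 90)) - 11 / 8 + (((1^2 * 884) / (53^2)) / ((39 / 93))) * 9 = 82021255 / 10134872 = 8.09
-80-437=-517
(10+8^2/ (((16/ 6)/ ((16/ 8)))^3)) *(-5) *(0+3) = -555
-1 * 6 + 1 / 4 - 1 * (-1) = -19 / 4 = -4.75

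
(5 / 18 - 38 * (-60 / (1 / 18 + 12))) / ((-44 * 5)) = -13451 / 15624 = -0.86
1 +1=2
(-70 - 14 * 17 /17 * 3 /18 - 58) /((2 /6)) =-391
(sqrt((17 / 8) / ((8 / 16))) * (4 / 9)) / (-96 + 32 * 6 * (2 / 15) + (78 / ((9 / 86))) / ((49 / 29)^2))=12005 * sqrt(17) / 10300386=0.00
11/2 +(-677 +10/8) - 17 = -2749/4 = -687.25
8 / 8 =1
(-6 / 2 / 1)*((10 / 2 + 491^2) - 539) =-721641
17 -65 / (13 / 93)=-448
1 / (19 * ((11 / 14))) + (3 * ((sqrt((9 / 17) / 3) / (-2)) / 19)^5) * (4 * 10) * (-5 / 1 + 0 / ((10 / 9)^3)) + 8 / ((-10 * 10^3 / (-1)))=675 * sqrt(51) / 48660297548 + 17709 / 261250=0.07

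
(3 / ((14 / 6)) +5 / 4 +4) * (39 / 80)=7137 / 2240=3.19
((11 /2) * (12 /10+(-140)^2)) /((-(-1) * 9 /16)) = 8624528 /45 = 191656.18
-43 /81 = -0.53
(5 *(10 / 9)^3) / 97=5000 / 70713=0.07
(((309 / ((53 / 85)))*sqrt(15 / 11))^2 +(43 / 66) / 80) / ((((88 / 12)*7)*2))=4966921740787 / 1522702720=3261.91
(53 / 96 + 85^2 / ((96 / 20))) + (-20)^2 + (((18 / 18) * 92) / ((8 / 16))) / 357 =1906.28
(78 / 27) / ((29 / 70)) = 1820 / 261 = 6.97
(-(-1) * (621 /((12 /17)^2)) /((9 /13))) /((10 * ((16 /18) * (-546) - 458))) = -86411 /452800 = -0.19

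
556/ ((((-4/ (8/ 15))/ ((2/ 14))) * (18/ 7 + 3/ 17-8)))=18904/ 9375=2.02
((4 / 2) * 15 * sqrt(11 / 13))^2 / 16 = 2475 / 52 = 47.60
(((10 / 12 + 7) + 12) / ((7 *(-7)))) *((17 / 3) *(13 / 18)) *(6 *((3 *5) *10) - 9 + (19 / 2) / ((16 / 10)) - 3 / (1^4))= -53736371 / 36288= -1480.83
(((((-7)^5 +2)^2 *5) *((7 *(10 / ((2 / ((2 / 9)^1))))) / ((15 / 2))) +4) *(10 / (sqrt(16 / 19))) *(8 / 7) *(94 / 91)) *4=297319169532160 *sqrt(19) / 17199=75352300364.45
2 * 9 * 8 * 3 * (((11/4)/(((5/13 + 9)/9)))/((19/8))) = 555984/1159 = 479.71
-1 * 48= -48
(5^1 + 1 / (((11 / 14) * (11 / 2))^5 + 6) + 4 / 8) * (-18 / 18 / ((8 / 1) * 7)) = -286481975635 / 2916556922608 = -0.10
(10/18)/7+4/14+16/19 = 1445/1197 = 1.21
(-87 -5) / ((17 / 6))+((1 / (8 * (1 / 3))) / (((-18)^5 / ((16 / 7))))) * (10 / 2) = -1216881877 / 37476432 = -32.47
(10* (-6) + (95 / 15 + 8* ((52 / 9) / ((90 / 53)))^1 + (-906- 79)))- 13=-414901 / 405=-1024.45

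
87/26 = 3.35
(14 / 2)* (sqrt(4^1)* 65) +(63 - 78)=895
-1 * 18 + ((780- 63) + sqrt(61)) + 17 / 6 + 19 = sqrt(61) + 4325 / 6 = 728.64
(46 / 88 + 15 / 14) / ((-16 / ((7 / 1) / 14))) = -491 / 9856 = -0.05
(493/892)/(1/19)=9367/892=10.50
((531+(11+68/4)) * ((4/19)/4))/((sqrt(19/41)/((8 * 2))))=8944 * sqrt(779)/361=691.50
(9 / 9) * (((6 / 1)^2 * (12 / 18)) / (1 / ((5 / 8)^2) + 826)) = 0.03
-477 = -477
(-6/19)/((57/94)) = -188/361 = -0.52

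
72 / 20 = 18 / 5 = 3.60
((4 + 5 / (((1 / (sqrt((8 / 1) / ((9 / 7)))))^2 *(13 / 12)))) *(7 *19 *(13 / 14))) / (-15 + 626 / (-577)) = -6994394 / 27843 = -251.21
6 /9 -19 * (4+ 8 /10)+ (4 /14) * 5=-9356 /105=-89.10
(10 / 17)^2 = 100 / 289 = 0.35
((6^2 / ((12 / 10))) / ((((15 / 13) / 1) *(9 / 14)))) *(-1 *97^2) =-3424876 / 9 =-380541.78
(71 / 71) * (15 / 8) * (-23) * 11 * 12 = -11385 / 2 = -5692.50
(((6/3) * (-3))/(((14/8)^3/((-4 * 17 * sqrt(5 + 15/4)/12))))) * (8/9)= 8704 * sqrt(35)/3087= 16.68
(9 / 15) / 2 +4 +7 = 113 / 10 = 11.30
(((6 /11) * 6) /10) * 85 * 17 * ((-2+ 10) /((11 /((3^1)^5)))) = 10112688 /121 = 83575.93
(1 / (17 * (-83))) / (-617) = 1 / 870587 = 0.00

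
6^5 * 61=474336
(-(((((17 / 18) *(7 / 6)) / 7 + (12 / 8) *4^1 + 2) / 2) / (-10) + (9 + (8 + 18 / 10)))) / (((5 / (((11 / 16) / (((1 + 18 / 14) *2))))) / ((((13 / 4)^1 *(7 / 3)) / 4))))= -278367089 / 265420800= -1.05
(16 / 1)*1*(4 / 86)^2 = 64 / 1849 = 0.03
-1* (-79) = 79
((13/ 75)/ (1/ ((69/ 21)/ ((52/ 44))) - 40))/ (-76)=3289/ 57165300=0.00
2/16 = 1/8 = 0.12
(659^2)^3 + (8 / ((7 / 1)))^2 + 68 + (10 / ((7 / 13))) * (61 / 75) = 60200462338996442177 / 735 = 81905390937410125.41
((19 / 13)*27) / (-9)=-57 / 13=-4.38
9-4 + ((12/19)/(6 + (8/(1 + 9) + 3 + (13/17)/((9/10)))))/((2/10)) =819865/154793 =5.30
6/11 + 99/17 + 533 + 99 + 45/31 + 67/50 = 185840399/289850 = 641.16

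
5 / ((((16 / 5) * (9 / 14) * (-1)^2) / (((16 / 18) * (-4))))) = -700 / 81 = -8.64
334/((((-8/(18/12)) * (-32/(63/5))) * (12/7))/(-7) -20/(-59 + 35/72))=-2171923677/19347920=-112.26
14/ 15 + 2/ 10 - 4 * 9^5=-3542923/ 15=-236194.87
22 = 22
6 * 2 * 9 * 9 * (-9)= -8748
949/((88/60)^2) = 213525/484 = 441.17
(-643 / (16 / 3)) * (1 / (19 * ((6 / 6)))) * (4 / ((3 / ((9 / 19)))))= -5787 / 1444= -4.01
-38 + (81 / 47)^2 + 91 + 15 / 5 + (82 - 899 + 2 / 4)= -3346767 / 4418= -757.53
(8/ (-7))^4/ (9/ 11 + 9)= 11264/ 64827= 0.17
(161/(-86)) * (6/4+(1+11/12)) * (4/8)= -6601/2064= -3.20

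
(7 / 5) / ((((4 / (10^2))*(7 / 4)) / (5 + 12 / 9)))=380 / 3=126.67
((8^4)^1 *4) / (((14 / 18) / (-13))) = -1916928 / 7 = -273846.86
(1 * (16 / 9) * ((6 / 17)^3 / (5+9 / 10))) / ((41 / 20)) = 76800 / 11884547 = 0.01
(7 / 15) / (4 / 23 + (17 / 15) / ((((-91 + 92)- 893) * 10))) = 1436120 / 534809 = 2.69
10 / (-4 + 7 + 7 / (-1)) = -5 / 2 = -2.50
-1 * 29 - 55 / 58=-1737 / 58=-29.95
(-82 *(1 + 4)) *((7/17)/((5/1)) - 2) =13366/17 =786.24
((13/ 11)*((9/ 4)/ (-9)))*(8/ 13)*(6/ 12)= -1/ 11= -0.09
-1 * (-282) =282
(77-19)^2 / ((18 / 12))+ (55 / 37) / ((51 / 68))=2244.65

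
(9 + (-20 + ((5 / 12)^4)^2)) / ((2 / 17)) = -80399936527 / 859963392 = -93.49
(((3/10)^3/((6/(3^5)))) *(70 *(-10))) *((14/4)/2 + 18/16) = -352107/160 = -2200.67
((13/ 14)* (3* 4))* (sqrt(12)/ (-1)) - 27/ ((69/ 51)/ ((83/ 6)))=-12699/ 46 - 156* sqrt(3)/ 7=-314.67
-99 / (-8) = 99 / 8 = 12.38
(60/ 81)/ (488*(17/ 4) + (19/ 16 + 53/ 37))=11840/ 33192693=0.00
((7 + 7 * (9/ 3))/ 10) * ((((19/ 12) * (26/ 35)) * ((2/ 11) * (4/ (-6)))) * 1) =-988/ 2475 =-0.40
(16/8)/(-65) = -2/65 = -0.03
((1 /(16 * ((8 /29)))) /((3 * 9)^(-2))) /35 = 21141 /4480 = 4.72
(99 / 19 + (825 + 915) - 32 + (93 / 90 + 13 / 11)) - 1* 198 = 9514259 / 6270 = 1517.43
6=6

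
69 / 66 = 23 / 22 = 1.05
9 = 9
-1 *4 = -4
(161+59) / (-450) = -22 / 45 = -0.49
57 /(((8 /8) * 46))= 57 /46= 1.24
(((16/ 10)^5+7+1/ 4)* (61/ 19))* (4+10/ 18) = 61607133/ 237500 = 259.40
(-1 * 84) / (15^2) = -28 / 75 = -0.37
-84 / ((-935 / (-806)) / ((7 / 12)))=-39494 / 935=-42.24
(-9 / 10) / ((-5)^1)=0.18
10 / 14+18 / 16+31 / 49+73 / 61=3.67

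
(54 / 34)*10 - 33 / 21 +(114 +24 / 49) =107291 / 833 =128.80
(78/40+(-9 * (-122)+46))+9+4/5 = 1155.75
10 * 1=10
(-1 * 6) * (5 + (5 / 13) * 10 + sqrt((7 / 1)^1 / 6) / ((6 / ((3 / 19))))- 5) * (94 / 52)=-42.02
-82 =-82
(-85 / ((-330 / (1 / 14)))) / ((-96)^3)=-17 / 817496064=-0.00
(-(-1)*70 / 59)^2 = 4900 / 3481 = 1.41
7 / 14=1 / 2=0.50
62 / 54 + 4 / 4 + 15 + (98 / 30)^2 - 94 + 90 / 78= -570611 / 8775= -65.03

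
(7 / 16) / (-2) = -7 / 32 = -0.22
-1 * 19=-19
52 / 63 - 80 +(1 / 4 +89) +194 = 204.08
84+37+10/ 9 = 1099/ 9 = 122.11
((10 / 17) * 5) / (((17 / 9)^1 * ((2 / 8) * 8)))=225 / 289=0.78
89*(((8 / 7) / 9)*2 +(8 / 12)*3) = 12638 / 63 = 200.60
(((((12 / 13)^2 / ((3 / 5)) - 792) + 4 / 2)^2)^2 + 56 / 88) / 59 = 3469942482663684625047 / 529409237929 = 6554367083.28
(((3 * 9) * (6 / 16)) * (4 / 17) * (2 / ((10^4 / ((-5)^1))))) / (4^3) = -81 / 2176000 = -0.00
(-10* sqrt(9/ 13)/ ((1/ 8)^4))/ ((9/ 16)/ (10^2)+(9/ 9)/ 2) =-196608000* sqrt(13)/ 10517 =-67403.27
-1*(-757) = 757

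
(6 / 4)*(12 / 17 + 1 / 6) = 89 / 68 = 1.31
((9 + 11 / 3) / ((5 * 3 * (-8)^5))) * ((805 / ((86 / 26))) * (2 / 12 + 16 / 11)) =-4255069 / 418480128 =-0.01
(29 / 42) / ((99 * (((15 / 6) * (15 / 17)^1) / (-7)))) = -0.02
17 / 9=1.89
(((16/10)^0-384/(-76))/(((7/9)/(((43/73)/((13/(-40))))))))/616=-222525/9718709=-0.02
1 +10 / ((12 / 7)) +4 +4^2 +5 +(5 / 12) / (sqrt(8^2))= 3061 / 96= 31.89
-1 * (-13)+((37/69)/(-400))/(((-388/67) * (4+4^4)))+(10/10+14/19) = 14.74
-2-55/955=-393/191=-2.06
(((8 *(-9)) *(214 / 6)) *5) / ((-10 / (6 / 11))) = 7704 / 11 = 700.36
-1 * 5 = -5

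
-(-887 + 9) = 878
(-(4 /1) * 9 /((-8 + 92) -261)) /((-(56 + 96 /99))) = -99 /27730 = -0.00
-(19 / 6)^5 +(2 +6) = -2413891 / 7776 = -310.43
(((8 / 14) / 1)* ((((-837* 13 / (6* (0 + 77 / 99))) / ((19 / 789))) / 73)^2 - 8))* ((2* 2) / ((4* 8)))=663333852407137 / 5278822136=125659.44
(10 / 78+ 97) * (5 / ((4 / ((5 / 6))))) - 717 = -144103 / 234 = -615.82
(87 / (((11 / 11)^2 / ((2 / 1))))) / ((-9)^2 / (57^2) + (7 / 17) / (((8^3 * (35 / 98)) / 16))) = 85427040 / 29929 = 2854.32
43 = 43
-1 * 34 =-34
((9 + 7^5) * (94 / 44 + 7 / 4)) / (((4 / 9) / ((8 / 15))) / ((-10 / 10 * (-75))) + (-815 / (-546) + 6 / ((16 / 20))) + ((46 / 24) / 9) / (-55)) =7261.52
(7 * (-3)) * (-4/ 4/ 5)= 21/ 5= 4.20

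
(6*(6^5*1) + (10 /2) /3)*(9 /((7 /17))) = 1019803.29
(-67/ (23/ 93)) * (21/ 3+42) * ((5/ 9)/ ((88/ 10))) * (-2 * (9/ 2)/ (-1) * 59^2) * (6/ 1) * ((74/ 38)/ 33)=-983104281075/ 105754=-9296142.76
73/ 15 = 4.87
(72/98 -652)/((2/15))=-239340/49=-4884.49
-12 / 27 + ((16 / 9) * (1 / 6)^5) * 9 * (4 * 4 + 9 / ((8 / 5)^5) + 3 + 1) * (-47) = -2.46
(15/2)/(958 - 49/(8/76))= 3/197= 0.02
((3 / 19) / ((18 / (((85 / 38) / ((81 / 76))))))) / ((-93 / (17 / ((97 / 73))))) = -105485 / 41649957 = -0.00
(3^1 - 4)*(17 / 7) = -17 / 7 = -2.43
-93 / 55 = -1.69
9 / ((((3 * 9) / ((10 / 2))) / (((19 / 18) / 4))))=95 / 216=0.44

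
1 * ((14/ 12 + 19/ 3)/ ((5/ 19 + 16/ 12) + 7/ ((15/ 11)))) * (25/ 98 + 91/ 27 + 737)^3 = 3574860204405348003125/ 7895972163744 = 452744783.07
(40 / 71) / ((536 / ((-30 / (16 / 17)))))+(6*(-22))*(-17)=85396389 / 38056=2243.97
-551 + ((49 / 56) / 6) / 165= -4363913 / 7920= -551.00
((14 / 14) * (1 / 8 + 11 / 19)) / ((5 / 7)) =749 / 760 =0.99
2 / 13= 0.15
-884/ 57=-15.51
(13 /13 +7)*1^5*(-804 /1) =-6432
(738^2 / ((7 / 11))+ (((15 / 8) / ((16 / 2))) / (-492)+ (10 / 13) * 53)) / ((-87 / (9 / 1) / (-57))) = 139794273156627 / 27698944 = 5046917.07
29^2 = 841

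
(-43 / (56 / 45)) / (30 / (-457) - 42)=0.82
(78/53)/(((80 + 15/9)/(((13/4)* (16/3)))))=4056/12985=0.31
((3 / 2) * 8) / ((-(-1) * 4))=3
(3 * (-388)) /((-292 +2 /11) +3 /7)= 3.99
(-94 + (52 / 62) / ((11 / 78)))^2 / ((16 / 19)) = 4282413211 / 465124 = 9207.04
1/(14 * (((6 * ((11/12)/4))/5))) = 20/77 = 0.26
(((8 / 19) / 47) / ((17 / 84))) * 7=4704 / 15181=0.31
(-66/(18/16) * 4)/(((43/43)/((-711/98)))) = 83424/49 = 1702.53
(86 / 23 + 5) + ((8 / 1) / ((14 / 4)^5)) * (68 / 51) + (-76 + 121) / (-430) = 863165731 / 99732738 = 8.65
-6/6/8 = -1/8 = -0.12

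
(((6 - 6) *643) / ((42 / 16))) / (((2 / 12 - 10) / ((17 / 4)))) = 0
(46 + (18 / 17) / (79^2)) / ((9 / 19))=92729120 / 954873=97.11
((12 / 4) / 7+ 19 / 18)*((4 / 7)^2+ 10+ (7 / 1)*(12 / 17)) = 69949 / 3087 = 22.66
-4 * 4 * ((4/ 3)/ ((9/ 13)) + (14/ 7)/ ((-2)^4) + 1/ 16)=-913/ 27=-33.81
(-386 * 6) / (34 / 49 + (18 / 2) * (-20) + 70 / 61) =13.00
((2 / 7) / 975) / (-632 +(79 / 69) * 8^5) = 23 / 2895010300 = 0.00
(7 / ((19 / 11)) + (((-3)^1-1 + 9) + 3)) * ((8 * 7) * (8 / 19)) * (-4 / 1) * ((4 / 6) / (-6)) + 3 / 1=420115 / 3249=129.31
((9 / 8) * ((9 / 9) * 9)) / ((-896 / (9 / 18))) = -81 / 14336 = -0.01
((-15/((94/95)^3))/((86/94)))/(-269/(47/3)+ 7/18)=115745625/114768548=1.01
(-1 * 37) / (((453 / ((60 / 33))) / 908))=-671920 / 4983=-134.84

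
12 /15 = 4 /5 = 0.80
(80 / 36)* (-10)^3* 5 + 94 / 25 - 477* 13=-3894379 / 225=-17308.35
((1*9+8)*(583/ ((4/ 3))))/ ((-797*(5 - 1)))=-2.33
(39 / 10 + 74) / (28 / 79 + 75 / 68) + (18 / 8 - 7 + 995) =1043.70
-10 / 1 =-10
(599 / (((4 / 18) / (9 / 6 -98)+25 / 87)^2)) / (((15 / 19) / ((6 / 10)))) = 28878594727149 / 5154522025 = 5602.57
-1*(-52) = 52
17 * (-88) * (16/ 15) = -1595.73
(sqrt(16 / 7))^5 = 1024* sqrt(7) / 343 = 7.90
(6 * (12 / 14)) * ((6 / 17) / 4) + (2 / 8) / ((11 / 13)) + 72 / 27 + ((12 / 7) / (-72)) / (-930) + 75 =143191798 / 1826055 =78.42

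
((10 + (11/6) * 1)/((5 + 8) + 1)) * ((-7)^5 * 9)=-127853.25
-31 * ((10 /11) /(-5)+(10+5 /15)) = -10385 /33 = -314.70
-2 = -2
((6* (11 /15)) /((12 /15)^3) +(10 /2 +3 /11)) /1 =4881 /352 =13.87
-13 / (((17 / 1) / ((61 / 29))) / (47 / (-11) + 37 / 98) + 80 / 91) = 1371097 / 126114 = 10.87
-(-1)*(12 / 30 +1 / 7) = 19 / 35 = 0.54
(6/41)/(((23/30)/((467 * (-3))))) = -267.42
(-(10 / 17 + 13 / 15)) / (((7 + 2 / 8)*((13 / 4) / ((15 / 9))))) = -0.10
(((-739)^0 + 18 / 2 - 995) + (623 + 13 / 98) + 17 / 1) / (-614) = 33797 / 60172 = 0.56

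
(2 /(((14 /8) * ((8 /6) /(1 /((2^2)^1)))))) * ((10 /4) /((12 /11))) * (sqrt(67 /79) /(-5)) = -11 * sqrt(5293) /8848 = -0.09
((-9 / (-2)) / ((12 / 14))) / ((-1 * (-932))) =0.01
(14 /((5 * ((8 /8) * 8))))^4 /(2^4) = 2401 /2560000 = 0.00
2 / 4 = 1 / 2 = 0.50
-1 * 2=-2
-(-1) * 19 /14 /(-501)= -0.00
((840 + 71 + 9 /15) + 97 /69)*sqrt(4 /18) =314987*sqrt(2) /1035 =430.40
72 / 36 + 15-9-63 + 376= 321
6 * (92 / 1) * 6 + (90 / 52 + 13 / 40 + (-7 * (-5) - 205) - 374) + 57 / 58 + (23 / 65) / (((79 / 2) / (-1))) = 3301182947 / 1191320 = 2771.03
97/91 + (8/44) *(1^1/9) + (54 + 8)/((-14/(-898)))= 3977.94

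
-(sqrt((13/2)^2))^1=-13/2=-6.50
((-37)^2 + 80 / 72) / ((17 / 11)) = 135641 / 153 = 886.54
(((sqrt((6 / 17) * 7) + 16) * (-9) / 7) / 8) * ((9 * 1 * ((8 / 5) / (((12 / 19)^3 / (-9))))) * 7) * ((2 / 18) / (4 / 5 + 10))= 6859 * sqrt(714) / 19584 + 6859 / 72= 104.62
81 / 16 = 5.06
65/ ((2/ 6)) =195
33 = 33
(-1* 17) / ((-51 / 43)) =43 / 3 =14.33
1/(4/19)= 19/4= 4.75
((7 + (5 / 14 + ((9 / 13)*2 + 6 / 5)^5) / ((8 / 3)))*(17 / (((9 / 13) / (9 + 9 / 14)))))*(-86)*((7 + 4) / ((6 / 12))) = -157953561573517413 / 6997445000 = -22573033.67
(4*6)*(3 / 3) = 24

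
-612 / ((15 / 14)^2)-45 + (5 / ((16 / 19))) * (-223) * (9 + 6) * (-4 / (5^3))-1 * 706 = -64857 / 100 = -648.57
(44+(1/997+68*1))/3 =111665/2991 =37.33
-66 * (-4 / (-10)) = -26.40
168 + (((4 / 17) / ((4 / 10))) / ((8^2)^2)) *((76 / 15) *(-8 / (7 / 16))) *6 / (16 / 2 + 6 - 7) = 279869 / 1666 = 167.99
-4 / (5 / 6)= -24 / 5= -4.80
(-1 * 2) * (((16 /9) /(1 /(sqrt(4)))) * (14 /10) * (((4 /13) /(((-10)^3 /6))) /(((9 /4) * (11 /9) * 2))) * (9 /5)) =2688 /446875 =0.01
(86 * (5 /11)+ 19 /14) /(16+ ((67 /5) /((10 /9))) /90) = 1557250 /621159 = 2.51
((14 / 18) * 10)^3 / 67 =7.02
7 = 7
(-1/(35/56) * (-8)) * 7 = 448/5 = 89.60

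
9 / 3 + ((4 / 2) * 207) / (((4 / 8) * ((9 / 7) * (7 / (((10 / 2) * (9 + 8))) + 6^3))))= 109841 / 18367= 5.98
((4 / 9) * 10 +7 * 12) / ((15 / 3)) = 796 / 45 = 17.69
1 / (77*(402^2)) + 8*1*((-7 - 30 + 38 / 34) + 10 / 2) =-52262733583 / 211539636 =-247.06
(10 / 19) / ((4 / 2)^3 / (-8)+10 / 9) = 90 / 19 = 4.74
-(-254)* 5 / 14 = 635 / 7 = 90.71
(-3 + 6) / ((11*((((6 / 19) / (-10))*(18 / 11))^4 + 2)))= 325232345625 / 2385045704306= 0.14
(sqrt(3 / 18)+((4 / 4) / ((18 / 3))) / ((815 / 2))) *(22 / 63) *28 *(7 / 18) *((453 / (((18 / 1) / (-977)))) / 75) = -11359579 *sqrt(6) / 54675 - 22719158 / 44560125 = -509.43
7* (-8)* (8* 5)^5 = -5734400000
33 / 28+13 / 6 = 281 / 84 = 3.35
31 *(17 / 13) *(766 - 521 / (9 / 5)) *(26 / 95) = 4520606 / 855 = 5287.26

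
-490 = -490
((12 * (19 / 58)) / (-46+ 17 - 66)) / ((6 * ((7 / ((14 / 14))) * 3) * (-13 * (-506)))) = -1 / 20030010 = -0.00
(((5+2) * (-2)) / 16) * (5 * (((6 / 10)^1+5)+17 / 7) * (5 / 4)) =-43.91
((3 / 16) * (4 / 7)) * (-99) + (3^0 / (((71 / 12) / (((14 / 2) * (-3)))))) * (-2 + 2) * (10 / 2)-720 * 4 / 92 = -26991 / 644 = -41.91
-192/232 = -24/29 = -0.83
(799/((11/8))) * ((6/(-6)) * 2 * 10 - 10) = -191760/11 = -17432.73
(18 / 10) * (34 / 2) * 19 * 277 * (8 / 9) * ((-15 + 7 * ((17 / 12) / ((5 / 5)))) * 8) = -87323696 / 15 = -5821579.73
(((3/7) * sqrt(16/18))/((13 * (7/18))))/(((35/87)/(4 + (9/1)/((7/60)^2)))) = 102090672 * sqrt(2)/1092455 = 132.16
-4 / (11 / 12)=-48 / 11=-4.36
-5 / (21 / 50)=-250 / 21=-11.90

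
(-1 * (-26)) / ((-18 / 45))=-65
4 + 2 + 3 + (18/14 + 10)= 142/7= 20.29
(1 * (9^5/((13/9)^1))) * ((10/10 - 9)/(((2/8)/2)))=-34012224/13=-2616324.92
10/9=1.11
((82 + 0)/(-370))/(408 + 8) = -41/76960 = -0.00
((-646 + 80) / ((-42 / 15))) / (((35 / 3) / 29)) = 24621 / 49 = 502.47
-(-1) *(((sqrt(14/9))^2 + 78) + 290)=3326/9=369.56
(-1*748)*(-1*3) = 2244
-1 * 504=-504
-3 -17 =-20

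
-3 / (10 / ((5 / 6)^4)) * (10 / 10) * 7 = -875 / 864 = -1.01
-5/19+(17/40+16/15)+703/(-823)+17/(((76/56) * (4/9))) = 53588363/1876440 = 28.56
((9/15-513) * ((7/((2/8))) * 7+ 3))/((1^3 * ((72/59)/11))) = -55147477/60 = -919124.62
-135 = -135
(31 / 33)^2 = 961 / 1089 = 0.88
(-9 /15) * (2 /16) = -3 /40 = -0.08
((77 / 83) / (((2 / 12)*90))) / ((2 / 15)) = 77 / 166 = 0.46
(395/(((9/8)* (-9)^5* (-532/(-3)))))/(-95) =158/447650469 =0.00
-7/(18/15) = -35/6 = -5.83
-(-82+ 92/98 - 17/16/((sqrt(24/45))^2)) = 520911/6272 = 83.05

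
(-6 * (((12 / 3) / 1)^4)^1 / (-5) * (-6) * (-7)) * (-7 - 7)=-903168 / 5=-180633.60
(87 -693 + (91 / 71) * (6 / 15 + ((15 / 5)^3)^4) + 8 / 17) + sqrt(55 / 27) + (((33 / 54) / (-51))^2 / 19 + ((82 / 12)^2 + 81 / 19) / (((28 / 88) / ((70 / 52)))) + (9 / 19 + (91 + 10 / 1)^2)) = sqrt(165) / 9 + 25528792396723763 / 36947126970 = 690956.16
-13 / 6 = -2.17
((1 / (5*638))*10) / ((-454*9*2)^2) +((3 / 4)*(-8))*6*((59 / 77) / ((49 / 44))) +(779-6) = 5467349313941671 / 7307040576528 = 748.23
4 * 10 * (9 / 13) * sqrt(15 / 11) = 32.34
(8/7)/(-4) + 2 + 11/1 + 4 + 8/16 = 241/14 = 17.21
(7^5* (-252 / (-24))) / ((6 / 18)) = 1058841 / 2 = 529420.50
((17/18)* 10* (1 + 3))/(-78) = -0.48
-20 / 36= -0.56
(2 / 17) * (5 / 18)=5 / 153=0.03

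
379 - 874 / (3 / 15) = -3991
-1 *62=-62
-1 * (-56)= 56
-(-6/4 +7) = -11/2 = -5.50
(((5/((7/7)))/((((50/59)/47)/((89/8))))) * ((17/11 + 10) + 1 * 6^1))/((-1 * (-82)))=47631821/72160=660.09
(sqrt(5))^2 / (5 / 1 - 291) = -5 / 286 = -0.02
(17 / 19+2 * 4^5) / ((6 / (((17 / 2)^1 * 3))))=661793 / 76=8707.80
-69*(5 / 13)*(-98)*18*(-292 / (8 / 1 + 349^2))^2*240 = 1383732403200 / 21431846917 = 64.56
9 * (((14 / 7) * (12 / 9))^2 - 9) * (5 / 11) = -85 / 11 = -7.73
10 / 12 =5 / 6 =0.83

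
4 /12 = 1 /3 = 0.33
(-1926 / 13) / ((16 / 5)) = -4815 / 104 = -46.30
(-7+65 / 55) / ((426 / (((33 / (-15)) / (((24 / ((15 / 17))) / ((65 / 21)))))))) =260 / 76041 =0.00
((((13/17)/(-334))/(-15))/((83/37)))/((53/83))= 481/4514010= 0.00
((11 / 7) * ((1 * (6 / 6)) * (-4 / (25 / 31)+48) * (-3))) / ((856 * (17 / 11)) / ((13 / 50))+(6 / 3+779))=-1692548 / 48958175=-0.03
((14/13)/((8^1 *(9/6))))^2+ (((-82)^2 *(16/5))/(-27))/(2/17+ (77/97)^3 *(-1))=1128392489022269/541693350900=2083.08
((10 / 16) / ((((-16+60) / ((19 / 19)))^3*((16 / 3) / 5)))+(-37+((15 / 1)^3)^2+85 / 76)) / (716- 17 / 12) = 7079279203514547 / 444115302400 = 15940.18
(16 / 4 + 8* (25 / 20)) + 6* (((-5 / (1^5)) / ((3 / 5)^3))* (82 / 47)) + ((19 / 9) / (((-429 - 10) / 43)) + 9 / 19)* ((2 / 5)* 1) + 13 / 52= -16085967209 / 70564860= -227.96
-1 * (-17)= 17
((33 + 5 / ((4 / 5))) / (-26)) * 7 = -1099 / 104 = -10.57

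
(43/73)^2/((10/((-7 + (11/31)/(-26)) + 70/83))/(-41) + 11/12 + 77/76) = 594554901009/3374616161450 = 0.18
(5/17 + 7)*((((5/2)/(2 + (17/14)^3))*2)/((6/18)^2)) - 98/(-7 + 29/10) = 267017660/2416499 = 110.50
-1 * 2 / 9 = -2 / 9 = -0.22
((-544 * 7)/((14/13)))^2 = 12503296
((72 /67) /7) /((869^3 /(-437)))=-31464 /307774172321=-0.00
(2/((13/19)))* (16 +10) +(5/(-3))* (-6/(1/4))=116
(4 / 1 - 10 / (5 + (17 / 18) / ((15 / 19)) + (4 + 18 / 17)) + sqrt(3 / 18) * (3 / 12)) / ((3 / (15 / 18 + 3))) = 4.11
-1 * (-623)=623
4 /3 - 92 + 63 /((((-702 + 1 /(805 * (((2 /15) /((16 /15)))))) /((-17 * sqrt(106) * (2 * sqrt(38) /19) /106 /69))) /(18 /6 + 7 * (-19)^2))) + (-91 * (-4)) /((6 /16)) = 31612350 * sqrt(1007) /284528857 + 880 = 883.53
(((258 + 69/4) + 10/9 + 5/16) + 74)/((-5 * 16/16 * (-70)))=50497/50400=1.00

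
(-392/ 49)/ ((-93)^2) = -8/ 8649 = -0.00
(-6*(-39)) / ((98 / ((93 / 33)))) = 3627 / 539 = 6.73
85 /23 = 3.70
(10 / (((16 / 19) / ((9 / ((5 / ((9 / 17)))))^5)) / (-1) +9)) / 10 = 66248903619 / 525247282571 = 0.13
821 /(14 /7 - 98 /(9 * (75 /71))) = -554175 /5608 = -98.82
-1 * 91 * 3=-273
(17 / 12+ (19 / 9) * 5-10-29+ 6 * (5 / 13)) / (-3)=11569 / 1404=8.24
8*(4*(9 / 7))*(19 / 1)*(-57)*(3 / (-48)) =19494 / 7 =2784.86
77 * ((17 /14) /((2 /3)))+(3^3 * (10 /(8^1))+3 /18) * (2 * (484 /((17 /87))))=11434841 /68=168159.43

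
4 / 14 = 2 / 7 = 0.29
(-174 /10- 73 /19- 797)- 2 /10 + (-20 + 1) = -79557 /95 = -837.44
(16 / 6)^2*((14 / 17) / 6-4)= -12608 / 459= -27.47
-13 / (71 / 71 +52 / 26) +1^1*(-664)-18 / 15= -10043 / 15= -669.53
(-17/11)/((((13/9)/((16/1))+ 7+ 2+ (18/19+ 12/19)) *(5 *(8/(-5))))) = 5814/321101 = 0.02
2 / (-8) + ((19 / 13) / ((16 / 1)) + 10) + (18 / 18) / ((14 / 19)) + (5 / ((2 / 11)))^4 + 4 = 208182251 / 364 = 571929.26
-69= -69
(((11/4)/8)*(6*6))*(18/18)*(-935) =-92565/8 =-11570.62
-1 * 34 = -34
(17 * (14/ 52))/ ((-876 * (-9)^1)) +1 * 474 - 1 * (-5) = 98187455/ 204984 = 479.00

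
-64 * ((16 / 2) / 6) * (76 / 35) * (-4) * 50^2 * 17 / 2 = 330752000 / 21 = 15750095.24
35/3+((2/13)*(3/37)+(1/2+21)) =95755/2886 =33.18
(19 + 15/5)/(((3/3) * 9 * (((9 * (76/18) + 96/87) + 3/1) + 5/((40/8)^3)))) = 7975/137493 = 0.06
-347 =-347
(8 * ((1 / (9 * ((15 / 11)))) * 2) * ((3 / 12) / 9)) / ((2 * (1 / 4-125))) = -88 / 606285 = -0.00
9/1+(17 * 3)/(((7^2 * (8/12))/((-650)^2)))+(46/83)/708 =949675926089/1439718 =659626.35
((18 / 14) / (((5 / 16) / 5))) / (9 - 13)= -36 / 7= -5.14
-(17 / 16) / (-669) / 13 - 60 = -8349103 / 139152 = -60.00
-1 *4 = -4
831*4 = 3324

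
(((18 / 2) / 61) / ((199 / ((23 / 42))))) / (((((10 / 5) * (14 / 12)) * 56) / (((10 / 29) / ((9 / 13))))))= 1495 / 965973064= 0.00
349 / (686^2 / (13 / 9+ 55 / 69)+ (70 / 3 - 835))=121452 / 72777569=0.00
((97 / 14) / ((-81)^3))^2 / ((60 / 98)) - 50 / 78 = -282429536358683 / 440590076910360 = -0.64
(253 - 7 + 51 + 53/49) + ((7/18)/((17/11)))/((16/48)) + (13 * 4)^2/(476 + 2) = 304.49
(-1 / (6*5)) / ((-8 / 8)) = 1 / 30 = 0.03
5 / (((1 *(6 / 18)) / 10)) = 150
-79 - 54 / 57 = -1519 / 19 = -79.95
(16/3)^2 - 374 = -3110/9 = -345.56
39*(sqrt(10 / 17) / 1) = 39*sqrt(170) / 17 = 29.91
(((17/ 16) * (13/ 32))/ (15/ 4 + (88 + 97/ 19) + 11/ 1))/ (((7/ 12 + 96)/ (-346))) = -114699/ 8000272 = -0.01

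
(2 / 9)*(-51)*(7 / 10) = -119 / 15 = -7.93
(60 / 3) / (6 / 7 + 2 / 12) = 840 / 43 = 19.53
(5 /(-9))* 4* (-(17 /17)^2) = 20 /9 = 2.22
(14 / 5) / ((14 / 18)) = 18 / 5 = 3.60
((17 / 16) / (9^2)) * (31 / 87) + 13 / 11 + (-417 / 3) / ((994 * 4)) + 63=39543978647 / 616415184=64.15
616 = 616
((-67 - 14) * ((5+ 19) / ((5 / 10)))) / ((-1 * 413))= 3888 / 413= 9.41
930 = 930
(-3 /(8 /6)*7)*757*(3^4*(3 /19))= -11588913 /76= -152485.70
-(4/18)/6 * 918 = -34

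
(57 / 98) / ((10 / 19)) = 1083 / 980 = 1.11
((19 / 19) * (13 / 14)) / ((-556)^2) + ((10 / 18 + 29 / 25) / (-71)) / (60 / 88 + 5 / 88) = -146996744197 / 4493987316000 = -0.03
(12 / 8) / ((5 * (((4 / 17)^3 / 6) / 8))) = 44217 / 40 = 1105.42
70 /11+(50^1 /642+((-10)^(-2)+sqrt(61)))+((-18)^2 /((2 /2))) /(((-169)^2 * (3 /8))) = 65367921791 /10084889100+sqrt(61) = 14.29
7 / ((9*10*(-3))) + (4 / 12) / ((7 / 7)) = 83 / 270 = 0.31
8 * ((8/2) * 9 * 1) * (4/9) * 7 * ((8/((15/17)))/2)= 60928/15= 4061.87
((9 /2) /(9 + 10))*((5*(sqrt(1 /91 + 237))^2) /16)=30330 /1729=17.54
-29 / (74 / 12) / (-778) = 87 / 14393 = 0.01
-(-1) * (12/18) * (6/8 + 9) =13/2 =6.50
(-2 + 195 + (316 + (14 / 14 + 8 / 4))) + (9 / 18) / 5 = 5121 / 10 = 512.10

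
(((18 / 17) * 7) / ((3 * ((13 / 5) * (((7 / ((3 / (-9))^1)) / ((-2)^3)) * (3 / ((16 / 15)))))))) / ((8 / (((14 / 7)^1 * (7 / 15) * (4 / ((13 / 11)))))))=19712 / 387855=0.05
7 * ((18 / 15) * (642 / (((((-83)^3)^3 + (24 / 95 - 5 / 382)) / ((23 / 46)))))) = -97852356 / 6784061863659041216177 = -0.00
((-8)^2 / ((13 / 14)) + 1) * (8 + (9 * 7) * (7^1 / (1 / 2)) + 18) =825372 / 13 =63490.15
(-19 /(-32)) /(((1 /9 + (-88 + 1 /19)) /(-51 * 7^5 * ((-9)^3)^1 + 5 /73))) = -74102093958213 /17543360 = -4223939.65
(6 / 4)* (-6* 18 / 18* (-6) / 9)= 6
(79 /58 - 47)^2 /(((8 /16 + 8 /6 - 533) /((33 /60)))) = -231218097 /107210680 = -2.16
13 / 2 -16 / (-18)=133 / 18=7.39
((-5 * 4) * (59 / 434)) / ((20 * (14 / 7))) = -0.07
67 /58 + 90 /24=569 /116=4.91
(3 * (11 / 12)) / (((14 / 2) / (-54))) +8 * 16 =1495 / 14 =106.79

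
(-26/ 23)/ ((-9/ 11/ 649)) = 185614/ 207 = 896.69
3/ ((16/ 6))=1.12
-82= -82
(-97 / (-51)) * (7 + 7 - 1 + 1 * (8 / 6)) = 4171 / 153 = 27.26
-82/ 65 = -1.26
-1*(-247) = 247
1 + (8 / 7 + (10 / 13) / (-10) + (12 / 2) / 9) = 746 / 273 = 2.73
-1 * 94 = -94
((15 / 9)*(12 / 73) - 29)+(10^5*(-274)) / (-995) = 399622697 / 14527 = 27508.96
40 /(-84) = -10 /21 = -0.48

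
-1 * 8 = -8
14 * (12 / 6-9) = -98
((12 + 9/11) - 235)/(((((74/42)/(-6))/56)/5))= 86224320/407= 211853.37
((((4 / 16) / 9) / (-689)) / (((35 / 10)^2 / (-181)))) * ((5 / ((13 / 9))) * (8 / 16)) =905 / 877786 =0.00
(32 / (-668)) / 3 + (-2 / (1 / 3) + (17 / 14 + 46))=288965 / 7014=41.20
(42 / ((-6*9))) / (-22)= 7 / 198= 0.04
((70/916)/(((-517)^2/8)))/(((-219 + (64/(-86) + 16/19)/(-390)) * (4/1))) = -0.00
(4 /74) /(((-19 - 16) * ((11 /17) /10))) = -68 /2849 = -0.02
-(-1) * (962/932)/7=481/3262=0.15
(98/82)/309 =49/12669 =0.00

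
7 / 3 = 2.33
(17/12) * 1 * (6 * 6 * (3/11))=13.91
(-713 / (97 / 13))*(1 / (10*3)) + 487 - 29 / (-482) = 169673168 / 350655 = 483.87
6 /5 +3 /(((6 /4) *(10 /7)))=2.60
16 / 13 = 1.23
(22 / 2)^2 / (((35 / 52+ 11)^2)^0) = 121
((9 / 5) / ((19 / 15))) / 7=27 / 133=0.20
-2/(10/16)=-16/5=-3.20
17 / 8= 2.12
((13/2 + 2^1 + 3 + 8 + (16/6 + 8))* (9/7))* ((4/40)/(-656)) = -0.01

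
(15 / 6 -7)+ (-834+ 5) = -1667 / 2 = -833.50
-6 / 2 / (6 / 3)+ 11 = 19 / 2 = 9.50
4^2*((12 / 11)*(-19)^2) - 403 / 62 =138481 / 22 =6294.59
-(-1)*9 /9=1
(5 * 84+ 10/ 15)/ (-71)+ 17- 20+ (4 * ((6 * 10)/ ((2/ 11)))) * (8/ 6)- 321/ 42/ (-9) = 15672715/ 8946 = 1751.92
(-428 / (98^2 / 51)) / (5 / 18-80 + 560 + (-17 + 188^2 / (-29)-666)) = 2848554 / 1781573213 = 0.00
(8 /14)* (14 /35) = 0.23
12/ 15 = 0.80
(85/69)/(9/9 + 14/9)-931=-492244/529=-930.52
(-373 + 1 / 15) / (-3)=5594 / 45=124.31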